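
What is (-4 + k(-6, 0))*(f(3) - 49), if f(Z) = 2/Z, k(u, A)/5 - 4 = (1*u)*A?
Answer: -2320/3 ≈ -773.33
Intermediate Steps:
k(u, A) = 20 + 5*A*u (k(u, A) = 20 + 5*((1*u)*A) = 20 + 5*(u*A) = 20 + 5*(A*u) = 20 + 5*A*u)
(-4 + k(-6, 0))*(f(3) - 49) = (-4 + (20 + 5*0*(-6)))*(2/3 - 49) = (-4 + (20 + 0))*(2*(1/3) - 49) = (-4 + 20)*(2/3 - 49) = 16*(-145/3) = -2320/3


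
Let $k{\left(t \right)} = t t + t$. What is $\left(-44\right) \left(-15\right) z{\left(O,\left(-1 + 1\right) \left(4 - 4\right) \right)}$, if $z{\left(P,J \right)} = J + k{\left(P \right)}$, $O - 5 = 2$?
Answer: $36960$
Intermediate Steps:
$O = 7$ ($O = 5 + 2 = 7$)
$k{\left(t \right)} = t + t^{2}$ ($k{\left(t \right)} = t^{2} + t = t + t^{2}$)
$z{\left(P,J \right)} = J + P \left(1 + P\right)$
$\left(-44\right) \left(-15\right) z{\left(O,\left(-1 + 1\right) \left(4 - 4\right) \right)} = \left(-44\right) \left(-15\right) \left(\left(-1 + 1\right) \left(4 - 4\right) + 7 \left(1 + 7\right)\right) = 660 \left(0 \cdot 0 + 7 \cdot 8\right) = 660 \left(0 + 56\right) = 660 \cdot 56 = 36960$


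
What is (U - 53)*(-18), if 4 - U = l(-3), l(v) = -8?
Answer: 738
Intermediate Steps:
U = 12 (U = 4 - 1*(-8) = 4 + 8 = 12)
(U - 53)*(-18) = (12 - 53)*(-18) = -41*(-18) = 738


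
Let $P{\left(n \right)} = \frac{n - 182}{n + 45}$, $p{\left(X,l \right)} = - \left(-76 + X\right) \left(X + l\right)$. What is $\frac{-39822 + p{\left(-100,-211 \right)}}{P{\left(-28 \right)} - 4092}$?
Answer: $\frac{803743}{34887} \approx 23.038$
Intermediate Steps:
$p{\left(X,l \right)} = - \left(-76 + X\right) \left(X + l\right)$
$P{\left(n \right)} = \frac{-182 + n}{45 + n}$
$\frac{-39822 + p{\left(-100,-211 \right)}}{P{\left(-28 \right)} - 4092} = \frac{-39822 + \left(- \left(-100\right)^{2} + 76 \left(-100\right) + 76 \left(-211\right) - \left(-100\right) \left(-211\right)\right)}{\frac{-182 - 28}{45 - 28} - 4092} = \frac{-39822 - 54736}{\frac{1}{17} \left(-210\right) - 4092} = \frac{-39822 - 54736}{- \frac{210}{17} - 4092} = - \frac{94558}{- \frac{69774}{17}} = \left(-94558\right) \left(- \frac{17}{69774}\right) = \frac{803743}{34887}$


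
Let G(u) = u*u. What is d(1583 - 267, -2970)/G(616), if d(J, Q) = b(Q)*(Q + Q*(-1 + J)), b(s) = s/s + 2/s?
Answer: -2491/242 ≈ -10.293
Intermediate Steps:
G(u) = u²
b(s) = 1 + 2/s
d(J, Q) = (2 + Q)*(Q + Q*(-1 + J))/Q (d(J, Q) = ((2 + Q)/Q)*(Q + Q*(-1 + J)) = (2 + Q)*(Q + Q*(-1 + J))/Q)
d(1583 - 267, -2970)/G(616) = ((1583 - 267)*(2 - 2970))/(616²) = (1316*(-2968))/379456 = -3905888*1/379456 = -2491/242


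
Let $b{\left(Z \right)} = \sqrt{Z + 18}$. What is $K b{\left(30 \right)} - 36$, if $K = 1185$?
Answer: $-36 + 4740 \sqrt{3} \approx 8173.9$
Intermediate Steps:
$b{\left(Z \right)} = \sqrt{18 + Z}$
$K b{\left(30 \right)} - 36 = 1185 \sqrt{18 + 30} - 36 = 1185 \sqrt{48} - 36 = 1185 \cdot 4 \sqrt{3} - 36 = 4740 \sqrt{3} - 36 = -36 + 4740 \sqrt{3}$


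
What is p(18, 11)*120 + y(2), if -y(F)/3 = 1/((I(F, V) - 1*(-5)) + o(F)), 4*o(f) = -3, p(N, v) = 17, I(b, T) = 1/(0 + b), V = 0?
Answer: 38748/19 ≈ 2039.4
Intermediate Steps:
I(b, T) = 1/b
o(f) = -3/4 (o(f) = (1/4)*(-3) = -3/4)
y(F) = -3/(17/4 + 1/F) (y(F) = -3/((1/F - 1*(-5)) - 3/4) = -3/((1/F + 5) - 3/4) = -3/((5 + 1/F) - 3/4) = -3/(17/4 + 1/F))
p(18, 11)*120 + y(2) = 17*120 - 12*2/(4 + 17*2) = 2040 - 12*2/(4 + 34) = 2040 - 12*2/38 = 2040 - 12*2*1/38 = 2040 - 12/19 = 38748/19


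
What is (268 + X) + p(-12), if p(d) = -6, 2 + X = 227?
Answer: 487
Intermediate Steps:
X = 225 (X = -2 + 227 = 225)
(268 + X) + p(-12) = (268 + 225) - 6 = 493 - 6 = 487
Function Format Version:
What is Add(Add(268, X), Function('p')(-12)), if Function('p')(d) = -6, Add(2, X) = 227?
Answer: 487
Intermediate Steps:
X = 225 (X = Add(-2, 227) = 225)
Add(Add(268, X), Function('p')(-12)) = Add(Add(268, 225), -6) = Add(493, -6) = 487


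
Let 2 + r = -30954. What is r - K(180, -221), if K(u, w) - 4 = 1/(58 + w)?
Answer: -5046479/163 ≈ -30960.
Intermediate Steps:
r = -30956 (r = -2 - 30954 = -30956)
K(u, w) = 4 + 1/(58 + w)
r - K(180, -221) = -30956 - (233 + 4*(-221))/(58 - 221) = -30956 - (233 - 884)/(-163) = -30956 - (-1)*(-651)/163 = -30956 - 1*651/163 = -30956 - 651/163 = -5046479/163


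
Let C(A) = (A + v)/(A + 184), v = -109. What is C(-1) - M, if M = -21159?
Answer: 3871987/183 ≈ 21158.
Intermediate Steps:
C(A) = (-109 + A)/(184 + A) (C(A) = (A - 109)/(A + 184) = (-109 + A)/(184 + A))
C(-1) - M = (-109 - 1)/(184 - 1) - 1*(-21159) = -110/183 + 21159 = 3871987/183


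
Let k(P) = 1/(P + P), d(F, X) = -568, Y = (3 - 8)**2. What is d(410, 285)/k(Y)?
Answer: -28400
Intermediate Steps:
Y = 25 (Y = (-5)**2 = 25)
k(P) = 1/(2*P)
d(410, 285)/k(Y) = -568/((1/2)/25) = -568/((1/2)*(1/25)) = -568/1/50 = -568*50 = -28400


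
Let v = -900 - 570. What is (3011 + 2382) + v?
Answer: 3923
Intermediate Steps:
v = -1470
(3011 + 2382) + v = (3011 + 2382) - 1470 = 5393 - 1470 = 3923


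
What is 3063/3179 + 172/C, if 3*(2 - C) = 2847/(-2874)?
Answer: 1591981623/21289763 ≈ 74.777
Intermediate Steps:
C = 6697/2874 (C = 2 - 949/(-2874) = 2 - 949*(-1)/2874 = 2 - ⅓*(-949/958) = 2 + 949/2874 = 6697/2874 ≈ 2.3302)
3063/3179 + 172/C = 3063/3179 + 172/(6697/2874) = 3063*(1/3179) + 172*(2874/6697) = 3063/3179 + 494328/6697 = 1591981623/21289763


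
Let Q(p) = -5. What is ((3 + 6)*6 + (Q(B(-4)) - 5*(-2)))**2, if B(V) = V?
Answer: 3481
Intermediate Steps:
((3 + 6)*6 + (Q(B(-4)) - 5*(-2)))**2 = ((3 + 6)*6 + (-5 - 5*(-2)))**2 = (9*6 + (-5 + 10))**2 = (54 + 5)**2 = 59**2 = 3481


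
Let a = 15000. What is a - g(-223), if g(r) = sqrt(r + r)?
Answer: 15000 - I*sqrt(446) ≈ 15000.0 - 21.119*I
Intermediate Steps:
g(r) = sqrt(2)*sqrt(r) (g(r) = sqrt(2*r) = sqrt(2)*sqrt(r))
a - g(-223) = 15000 - sqrt(2)*sqrt(-223) = 15000 - sqrt(2)*I*sqrt(223) = 15000 - I*sqrt(446)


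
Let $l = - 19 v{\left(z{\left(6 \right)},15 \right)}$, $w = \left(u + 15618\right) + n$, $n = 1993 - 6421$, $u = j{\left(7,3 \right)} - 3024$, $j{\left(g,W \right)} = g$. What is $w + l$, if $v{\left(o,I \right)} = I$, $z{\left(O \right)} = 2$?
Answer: $7888$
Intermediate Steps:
$u = -3017$ ($u = 7 - 3024 = -3017$)
$n = -4428$
$w = 8173$ ($w = \left(-3017 + 15618\right) - 4428 = 12601 - 4428 = 8173$)
$l = -285$ ($l = \left(-19\right) 15 = -285$)
$w + l = 8173 - 285 = 7888$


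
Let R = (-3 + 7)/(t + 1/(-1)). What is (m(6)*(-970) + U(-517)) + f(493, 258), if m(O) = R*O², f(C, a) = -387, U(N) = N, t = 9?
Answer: -18364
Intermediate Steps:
R = ½ (R = (-3 + 7)/(9 + 1/(-1)) = 4/(9 + 1*(-1)) = 4/(9 - 1) = 4/8 = 4*(⅛) = ½ ≈ 0.50000)
m(O) = O²/2
(m(6)*(-970) + U(-517)) + f(493, 258) = (((½)*6²)*(-970) - 517) - 387 = (((½)*36)*(-970) - 517) - 387 = (18*(-970) - 517) - 387 = (-17460 - 517) - 387 = -17977 - 387 = -18364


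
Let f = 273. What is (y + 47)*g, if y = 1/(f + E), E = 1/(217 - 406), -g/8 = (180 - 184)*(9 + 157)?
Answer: 3220666928/12899 ≈ 2.4968e+5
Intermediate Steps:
g = 5312 (g = -8*(180 - 184)*(9 + 157) = -(-32)*166 = -8*(-664) = 5312)
E = -1/189 (E = 1/(-189) = -1/189 ≈ -0.0052910)
y = 189/51596 (y = 1/(273 - 1/189) = 1/(51596/189) = 189/51596 ≈ 0.0036631)
(y + 47)*g = (189/51596 + 47)*5312 = (2425201/51596)*5312 = 3220666928/12899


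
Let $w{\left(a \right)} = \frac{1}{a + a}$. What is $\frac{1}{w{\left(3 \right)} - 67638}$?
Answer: $- \frac{6}{405827} \approx -1.4785 \cdot 10^{-5}$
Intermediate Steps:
$w{\left(a \right)} = \frac{1}{2 a}$
$\frac{1}{w{\left(3 \right)} - 67638} = \frac{1}{\frac{1}{2 \cdot 3} - 67638} = \frac{1}{\frac{1}{2} \cdot \frac{1}{3} - 67638} = \frac{1}{\frac{1}{6} - 67638} = \frac{1}{- \frac{405827}{6}} = - \frac{6}{405827}$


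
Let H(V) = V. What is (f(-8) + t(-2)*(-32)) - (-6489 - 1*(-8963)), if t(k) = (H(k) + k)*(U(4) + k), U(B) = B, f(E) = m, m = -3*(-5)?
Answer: -2203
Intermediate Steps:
m = 15
f(E) = 15
t(k) = 2*k*(4 + k) (t(k) = (k + k)*(4 + k) = (2*k)*(4 + k) = 2*k*(4 + k))
(f(-8) + t(-2)*(-32)) - (-6489 - 1*(-8963)) = (15 + (2*(-2)*(4 - 2))*(-32)) - (-6489 - 1*(-8963)) = (15 + (2*(-2)*2)*(-32)) - (-6489 + 8963) = (15 - 8*(-32)) - 1*2474 = (15 + 256) - 2474 = 271 - 2474 = -2203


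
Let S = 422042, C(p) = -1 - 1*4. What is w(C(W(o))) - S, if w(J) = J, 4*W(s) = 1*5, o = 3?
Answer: -422047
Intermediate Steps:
W(s) = 5/4 (W(s) = (1*5)/4 = (¼)*5 = 5/4)
C(p) = -5 (C(p) = -1 - 4 = -5)
w(C(W(o))) - S = -5 - 1*422042 = -5 - 422042 = -422047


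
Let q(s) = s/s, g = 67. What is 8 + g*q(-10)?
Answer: 75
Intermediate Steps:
q(s) = 1
8 + g*q(-10) = 8 + 67*1 = 8 + 67 = 75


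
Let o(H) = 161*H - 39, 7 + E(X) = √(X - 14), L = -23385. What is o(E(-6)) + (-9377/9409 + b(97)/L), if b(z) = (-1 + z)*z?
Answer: -85620417981/73343155 + 322*I*√5 ≈ -1167.4 + 720.01*I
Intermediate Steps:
E(X) = -7 + √(-14 + X) (E(X) = -7 + √(X - 14) = -7 + √(-14 + X))
b(z) = z*(-1 + z)
o(H) = -39 + 161*H
o(E(-6)) + (-9377/9409 + b(97)/L) = (-39 + 161*(-7 + √(-14 - 6))) + (-9377/9409 + (97*(-1 + 97))/(-23385)) = (-39 + 161*(-7 + √(-20))) + (-9377*1/9409 + (97*96)*(-1/23385)) = (-39 + 161*(-7 + 2*I*√5)) + (-9377/9409 + 9312*(-1/23385)) = (-39 + (-1127 + 322*I*√5)) + (-9377/9409 - 3104/7795) = (-1166 + 322*I*√5) - 102299251/73343155 = -85620417981/73343155 + 322*I*√5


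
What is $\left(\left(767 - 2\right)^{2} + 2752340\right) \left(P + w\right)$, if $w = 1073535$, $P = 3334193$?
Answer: $14711078702320$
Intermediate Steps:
$\left(\left(767 - 2\right)^{2} + 2752340\right) \left(P + w\right) = \left(\left(767 - 2\right)^{2} + 2752340\right) \left(3334193 + 1073535\right) = \left(765^{2} + 2752340\right) 4407728 = \left(585225 + 2752340\right) 4407728 = 3337565 \cdot 4407728 = 14711078702320$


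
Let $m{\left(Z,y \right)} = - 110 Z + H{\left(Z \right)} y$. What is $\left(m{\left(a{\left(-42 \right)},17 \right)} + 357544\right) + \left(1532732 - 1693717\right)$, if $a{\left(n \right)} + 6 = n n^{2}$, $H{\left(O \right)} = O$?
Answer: $7087301$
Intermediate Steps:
$a{\left(n \right)} = -6 + n^{3}$ ($a{\left(n \right)} = -6 + n n^{2} = -6 + n^{3}$)
$m{\left(Z,y \right)} = - 110 Z + Z y$
$\left(m{\left(a{\left(-42 \right)},17 \right)} + 357544\right) + \left(1532732 - 1693717\right) = \left(\left(-6 + \left(-42\right)^{3}\right) \left(-110 + 17\right) + 357544\right) + \left(1532732 - 1693717\right) = \left(\left(-6 - 74088\right) \left(-93\right) + 357544\right) + \left(1532732 - 1693717\right) = \left(\left(-74094\right) \left(-93\right) + 357544\right) - 160985 = \left(6890742 + 357544\right) - 160985 = 7248286 - 160985 = 7087301$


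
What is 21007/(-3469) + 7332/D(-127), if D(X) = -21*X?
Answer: -10196987/3083941 ≈ -3.3065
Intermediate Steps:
21007/(-3469) + 7332/D(-127) = 21007/(-3469) + 7332/((-21*(-127))) = 21007*(-1/3469) + 7332/2667 = -21007/3469 + 7332*(1/2667) = -21007/3469 + 2444/889 = -10196987/3083941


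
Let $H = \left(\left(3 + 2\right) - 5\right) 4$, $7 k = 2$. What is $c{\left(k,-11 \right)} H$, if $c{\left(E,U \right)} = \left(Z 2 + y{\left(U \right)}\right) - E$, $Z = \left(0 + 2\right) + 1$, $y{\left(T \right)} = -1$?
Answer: $0$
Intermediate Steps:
$k = \frac{2}{7}$ ($k = \frac{1}{7} \cdot 2 = \frac{2}{7} \approx 0.28571$)
$Z = 3$ ($Z = 2 + 1 = 3$)
$H = 0$ ($H = \left(5 - 5\right) 4 = 0 \cdot 4 = 0$)
$c{\left(E,U \right)} = 5 - E$ ($c{\left(E,U \right)} = \left(3 \cdot 2 - 1\right) - E = \left(6 - 1\right) - E = 5 - E$)
$c{\left(k,-11 \right)} H = \left(5 - \frac{2}{7}\right) 0 = \frac{33}{7} \cdot 0 = 0$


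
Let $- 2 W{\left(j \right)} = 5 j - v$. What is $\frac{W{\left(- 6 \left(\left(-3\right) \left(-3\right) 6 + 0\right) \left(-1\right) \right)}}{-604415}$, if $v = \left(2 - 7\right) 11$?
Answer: $\frac{335}{241766} \approx 0.0013856$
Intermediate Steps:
$v = -55$ ($v = \left(-5\right) 11 = -55$)
$W{\left(j \right)} = - \frac{55}{2} - \frac{5 j}{2}$ ($W{\left(j \right)} = - \frac{5 j - -55}{2} = - \frac{5 j + 55}{2} = - \frac{55 + 5 j}{2} = - \frac{55}{2} - \frac{5 j}{2}$)
$\frac{W{\left(- 6 \left(\left(-3\right) \left(-3\right) 6 + 0\right) \left(-1\right) \right)}}{-604415} = \frac{- \frac{55}{2} - \frac{5 \left(- 6 \left(\left(-3\right) \left(-3\right) 6 + 0\right) \left(-1\right)\right)}{2}}{-604415} = \left(- \frac{55}{2} - \frac{5 \left(- 6 \left(9 \cdot 6 + 0\right) \left(-1\right)\right)}{2}\right) \left(- \frac{1}{604415}\right) = \left(- \frac{55}{2} - \frac{5 \left(- 6 \left(54 + 0\right) \left(-1\right)\right)}{2}\right) \left(- \frac{1}{604415}\right) = \left(- \frac{55}{2} - \frac{5 \left(- 6 \cdot 54 \left(-1\right)\right)}{2}\right) \left(- \frac{1}{604415}\right) = \left(- \frac{55}{2} - \frac{5 \left(\left(-6\right) \left(-54\right)\right)}{2}\right) \left(- \frac{1}{604415}\right) = \left(- \frac{55}{2} - 810\right) \left(- \frac{1}{604415}\right) = \left(- \frac{1675}{2}\right) \left(- \frac{1}{604415}\right) = \frac{335}{241766}$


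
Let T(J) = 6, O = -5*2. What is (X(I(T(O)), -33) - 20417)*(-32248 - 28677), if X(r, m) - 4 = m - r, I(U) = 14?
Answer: 1246525500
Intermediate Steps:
O = -10
X(r, m) = 4 + m - r (X(r, m) = 4 + (m - r) = 4 + m - r)
(X(I(T(O)), -33) - 20417)*(-32248 - 28677) = ((4 - 33 - 1*14) - 20417)*(-32248 - 28677) = ((4 - 33 - 14) - 20417)*(-60925) = (-43 - 20417)*(-60925) = -20460*(-60925) = 1246525500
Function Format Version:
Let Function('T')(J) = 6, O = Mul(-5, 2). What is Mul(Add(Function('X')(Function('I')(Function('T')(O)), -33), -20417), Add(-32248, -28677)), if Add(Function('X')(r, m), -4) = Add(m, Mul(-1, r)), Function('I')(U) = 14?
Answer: 1246525500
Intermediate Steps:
O = -10
Function('X')(r, m) = Add(4, m, Mul(-1, r)) (Function('X')(r, m) = Add(4, Add(m, Mul(-1, r))) = Add(4, m, Mul(-1, r)))
Mul(Add(Function('X')(Function('I')(Function('T')(O)), -33), -20417), Add(-32248, -28677)) = Mul(Add(Add(4, -33, Mul(-1, 14)), -20417), Add(-32248, -28677)) = Mul(Add(Add(4, -33, -14), -20417), -60925) = Mul(Add(-43, -20417), -60925) = Mul(-20460, -60925) = 1246525500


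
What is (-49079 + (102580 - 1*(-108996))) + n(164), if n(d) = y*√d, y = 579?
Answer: 162497 + 1158*√41 ≈ 1.6991e+5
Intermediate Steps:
n(d) = 579*√d
(-49079 + (102580 - 1*(-108996))) + n(164) = (-49079 + (102580 - 1*(-108996))) + 579*√164 = (-49079 + (102580 + 108996)) + 579*(2*√41) = (-49079 + 211576) + 1158*√41 = 162497 + 1158*√41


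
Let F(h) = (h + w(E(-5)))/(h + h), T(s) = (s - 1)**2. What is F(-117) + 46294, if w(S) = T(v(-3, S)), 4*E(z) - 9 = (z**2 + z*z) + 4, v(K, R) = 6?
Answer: 5416444/117 ≈ 46294.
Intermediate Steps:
T(s) = (-1 + s)**2
E(z) = 13/4 + z**2/2 (E(z) = 9/4 + ((z**2 + z*z) + 4)/4 = 9/4 + ((z**2 + z**2) + 4)/4 = 9/4 + (2*z**2 + 4)/4 = 9/4 + (4 + 2*z**2)/4 = 9/4 + (1 + z**2/2) = 13/4 + z**2/2)
w(S) = 25 (w(S) = (-1 + 6)**2 = 5**2 = 25)
F(h) = (25 + h)/(2*h) (F(h) = (h + 25)/(h + h) = (25 + h)/((2*h)) = (25 + h)*(1/(2*h)) = (25 + h)/(2*h))
F(-117) + 46294 = (1/2)*(25 - 117)/(-117) + 46294 = (1/2)*(-1/117)*(-92) + 46294 = 46/117 + 46294 = 5416444/117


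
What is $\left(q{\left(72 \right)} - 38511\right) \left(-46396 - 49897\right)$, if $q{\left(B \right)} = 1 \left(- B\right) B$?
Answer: $4207522635$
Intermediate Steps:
$q{\left(B \right)} = - B^{2}$ ($q{\left(B \right)} = - B B = - B^{2}$)
$\left(q{\left(72 \right)} - 38511\right) \left(-46396 - 49897\right) = \left(- 72^{2} - 38511\right) \left(-46396 - 49897\right) = \left(\left(-1\right) 5184 - 38511\right) \left(-96293\right) = \left(-5184 - 38511\right) \left(-96293\right) = \left(-43695\right) \left(-96293\right) = 4207522635$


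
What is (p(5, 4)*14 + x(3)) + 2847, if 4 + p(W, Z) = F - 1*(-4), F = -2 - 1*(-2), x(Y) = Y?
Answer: 2850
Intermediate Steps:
F = 0 (F = -2 + 2 = 0)
p(W, Z) = 0 (p(W, Z) = -4 + (0 - 1*(-4)) = -4 + (0 + 4) = -4 + 4 = 0)
(p(5, 4)*14 + x(3)) + 2847 = (0*14 + 3) + 2847 = (0 + 3) + 2847 = 3 + 2847 = 2850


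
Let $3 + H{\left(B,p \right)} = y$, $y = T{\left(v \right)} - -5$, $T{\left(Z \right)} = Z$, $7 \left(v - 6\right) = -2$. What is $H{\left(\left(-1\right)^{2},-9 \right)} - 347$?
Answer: $- \frac{2375}{7} \approx -339.29$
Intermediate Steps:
$v = \frac{40}{7}$ ($v = 6 + \frac{1}{7} \left(-2\right) = 6 - \frac{2}{7} = \frac{40}{7} \approx 5.7143$)
$y = \frac{75}{7}$ ($y = \frac{40}{7} - -5 = \frac{40}{7} + 5 = \frac{75}{7} \approx 10.714$)
$H{\left(B,p \right)} = \frac{54}{7}$ ($H{\left(B,p \right)} = -3 + \frac{75}{7} = \frac{54}{7}$)
$H{\left(\left(-1\right)^{2},-9 \right)} - 347 = \frac{54}{7} - 347 = - \frac{2375}{7}$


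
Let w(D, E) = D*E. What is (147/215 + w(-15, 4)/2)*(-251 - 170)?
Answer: 2653563/215 ≈ 12342.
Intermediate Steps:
(147/215 + w(-15, 4)/2)*(-251 - 170) = (147/215 - 15*4/2)*(-251 - 170) = (147*(1/215) - 60*1/2)*(-421) = (147/215 - 30)*(-421) = -6303/215*(-421) = 2653563/215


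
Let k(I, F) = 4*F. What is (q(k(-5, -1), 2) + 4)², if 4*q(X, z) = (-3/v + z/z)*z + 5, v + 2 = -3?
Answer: 14641/400 ≈ 36.602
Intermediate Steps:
v = -5 (v = -2 - 3 = -5)
q(X, z) = 5/4 + 2*z/5 (q(X, z) = ((-3/(-5) + z/z)*z + 5)/4 = ((-3*(-⅕) + 1)*z + 5)/4 = ((⅗ + 1)*z + 5)/4 = (8*z/5 + 5)/4 = (5 + 8*z/5)/4 = 5/4 + 2*z/5)
(q(k(-5, -1), 2) + 4)² = ((5/4 + (⅖)*2) + 4)² = ((5/4 + ⅘) + 4)² = (41/20 + 4)² = (121/20)² = 14641/400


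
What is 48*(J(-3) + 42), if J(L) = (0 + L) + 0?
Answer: 1872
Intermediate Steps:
J(L) = L (J(L) = L + 0 = L)
48*(J(-3) + 42) = 48*(-3 + 42) = 48*39 = 1872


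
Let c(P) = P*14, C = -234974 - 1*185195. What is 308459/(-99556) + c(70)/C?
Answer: -129702474451/41830344964 ≈ -3.1007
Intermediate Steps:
C = -420169 (C = -234974 - 185195 = -420169)
c(P) = 14*P
308459/(-99556) + c(70)/C = 308459/(-99556) + (14*70)/(-420169) = 308459*(-1/99556) + 980*(-1/420169) = -308459/99556 - 980/420169 = -129702474451/41830344964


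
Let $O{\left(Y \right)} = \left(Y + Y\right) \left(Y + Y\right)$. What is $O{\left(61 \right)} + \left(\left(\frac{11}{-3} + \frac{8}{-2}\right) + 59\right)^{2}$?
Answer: $\frac{157672}{9} \approx 17519.0$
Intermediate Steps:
$O{\left(Y \right)} = 4 Y^{2}$ ($O{\left(Y \right)} = 2 Y 2 Y = 4 Y^{2}$)
$O{\left(61 \right)} + \left(\left(\frac{11}{-3} + \frac{8}{-2}\right) + 59\right)^{2} = 4 \cdot 61^{2} + \left(\left(\frac{11}{-3} + \frac{8}{-2}\right) + 59\right)^{2} = 4 \cdot 3721 + \left(\left(11 \left(- \frac{1}{3}\right) + 8 \left(- \frac{1}{2}\right)\right) + 59\right)^{2} = 14884 + \left(\left(- \frac{11}{3} - 4\right) + 59\right)^{2} = 14884 + \left(- \frac{23}{3} + 59\right)^{2} = 14884 + \left(\frac{154}{3}\right)^{2} = 14884 + \frac{23716}{9} = \frac{157672}{9}$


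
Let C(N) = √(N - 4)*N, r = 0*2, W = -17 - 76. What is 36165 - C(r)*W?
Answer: 36165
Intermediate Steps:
W = -93
r = 0
C(N) = N*√(-4 + N) (C(N) = √(-4 + N)*N = N*√(-4 + N))
36165 - C(r)*W = 36165 - 0*√(-4 + 0)*(-93) = 36165 - 0*√(-4)*(-93) = 36165 - 0*(2*I)*(-93) = 36165 - 0*(-93) = 36165 - 1*0 = 36165 + 0 = 36165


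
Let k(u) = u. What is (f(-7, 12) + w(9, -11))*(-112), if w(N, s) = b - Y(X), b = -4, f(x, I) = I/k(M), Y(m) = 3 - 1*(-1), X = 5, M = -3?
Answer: 1344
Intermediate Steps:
Y(m) = 4 (Y(m) = 3 + 1 = 4)
f(x, I) = -I/3 (f(x, I) = I/(-3) = I*(-⅓) = -I/3)
w(N, s) = -8 (w(N, s) = -4 - 1*4 = -4 - 4 = -8)
(f(-7, 12) + w(9, -11))*(-112) = (-⅓*12 - 8)*(-112) = (-4 - 8)*(-112) = -12*(-112) = 1344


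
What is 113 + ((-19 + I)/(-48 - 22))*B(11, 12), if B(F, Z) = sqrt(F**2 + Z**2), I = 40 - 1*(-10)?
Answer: 113 - 31*sqrt(265)/70 ≈ 105.79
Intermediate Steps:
I = 50 (I = 40 + 10 = 50)
113 + ((-19 + I)/(-48 - 22))*B(11, 12) = 113 + ((-19 + 50)/(-48 - 22))*sqrt(11**2 + 12**2) = 113 + (31/(-70))*sqrt(121 + 144) = 113 + (31*(-1/70))*sqrt(265) = 113 - 31*sqrt(265)/70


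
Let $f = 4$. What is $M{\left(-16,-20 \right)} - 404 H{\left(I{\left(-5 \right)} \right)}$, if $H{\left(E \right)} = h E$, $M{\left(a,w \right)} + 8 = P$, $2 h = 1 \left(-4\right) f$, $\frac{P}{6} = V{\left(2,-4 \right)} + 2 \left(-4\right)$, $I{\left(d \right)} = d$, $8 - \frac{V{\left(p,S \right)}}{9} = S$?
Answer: $-15568$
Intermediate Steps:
$V{\left(p,S \right)} = 72 - 9 S$
$P = 600$ ($P = 6 \left(\left(72 - -36\right) + 2 \left(-4\right)\right) = 6 \left(\left(72 + 36\right) - 8\right) = 6 \left(108 - 8\right) = 6 \cdot 100 = 600$)
$h = -8$ ($h = \frac{1 \left(-4\right) 4}{2} = \frac{\left(-4\right) 4}{2} = \frac{1}{2} \left(-16\right) = -8$)
$M{\left(a,w \right)} = 592$ ($M{\left(a,w \right)} = -8 + 600 = 592$)
$H{\left(E \right)} = - 8 E$
$M{\left(-16,-20 \right)} - 404 H{\left(I{\left(-5 \right)} \right)} = 592 - 404 \left(\left(-8\right) \left(-5\right)\right) = 592 - 16160 = -15568$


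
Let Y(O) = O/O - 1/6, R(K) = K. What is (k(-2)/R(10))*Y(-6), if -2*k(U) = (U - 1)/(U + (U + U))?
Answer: -1/48 ≈ -0.020833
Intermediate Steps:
Y(O) = 5/6 (Y(O) = 1 - 1*1/6 = 1 - 1/6 = 5/6)
k(U) = -(-1 + U)/(6*U) (k(U) = -(U - 1)/(2*(U + (U + U))) = -(-1 + U)/(2*(U + 2*U)) = -(-1 + U)/(2*(3*U)) = -(-1 + U)*1/(3*U)/2 = -(-1 + U)/(6*U))
(k(-2)/R(10))*Y(-6) = (((1/6)*(1 - 1*(-2))/(-2))/10)*(5/6) = (((1/6)*(-1/2)*(1 + 2))*(1/10))*(5/6) = (((1/6)*(-1/2)*3)*(1/10))*(5/6) = -1/4*1/10*(5/6) = -1/40*5/6 = -1/48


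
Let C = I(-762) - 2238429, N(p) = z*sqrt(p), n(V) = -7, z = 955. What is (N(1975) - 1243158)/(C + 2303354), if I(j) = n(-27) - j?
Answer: -621579/32840 + 955*sqrt(79)/13136 ≈ -18.281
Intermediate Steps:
N(p) = 955*sqrt(p)
I(j) = -7 - j
C = -2237674 (C = (-7 - 1*(-762)) - 2238429 = (-7 + 762) - 2238429 = 755 - 2238429 = -2237674)
(N(1975) - 1243158)/(C + 2303354) = (955*sqrt(1975) - 1243158)/(-2237674 + 2303354) = (955*(5*sqrt(79)) - 1243158)/65680 = (4775*sqrt(79) - 1243158)*(1/65680) = (-1243158 + 4775*sqrt(79))*(1/65680) = -621579/32840 + 955*sqrt(79)/13136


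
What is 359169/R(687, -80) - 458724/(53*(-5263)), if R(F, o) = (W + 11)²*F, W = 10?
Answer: 79721491933/28169770671 ≈ 2.8300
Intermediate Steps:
R(F, o) = 441*F (R(F, o) = (10 + 11)²*F = 21²*F = 441*F)
359169/R(687, -80) - 458724/(53*(-5263)) = 359169/((441*687)) - 458724/(53*(-5263)) = 359169/302967 - 458724/(-278939) = 359169*(1/302967) - 458724*(-1/278939) = 119723/100989 + 458724/278939 = 79721491933/28169770671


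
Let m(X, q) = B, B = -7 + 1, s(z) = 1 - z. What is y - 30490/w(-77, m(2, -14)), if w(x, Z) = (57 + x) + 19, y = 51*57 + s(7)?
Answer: 33391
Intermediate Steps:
B = -6
m(X, q) = -6
y = 2901 (y = 51*57 + (1 - 1*7) = 2907 + (1 - 7) = 2907 - 6 = 2901)
w(x, Z) = 76 + x
y - 30490/w(-77, m(2, -14)) = 2901 - 30490/(76 - 77) = 2901 - 30490/(-1) = 2901 - 30490*(-1) = 2901 + 30490 = 33391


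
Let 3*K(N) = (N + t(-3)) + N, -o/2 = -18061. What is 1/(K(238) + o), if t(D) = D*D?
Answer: 3/108851 ≈ 2.7561e-5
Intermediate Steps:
o = 36122 (o = -2*(-18061) = 36122)
t(D) = D²
K(N) = 3 + 2*N/3 (K(N) = ((N + (-3)²) + N)/3 = ((N + 9) + N)/3 = ((9 + N) + N)/3 = (9 + 2*N)/3 = 3 + 2*N/3)
1/(K(238) + o) = 1/((3 + (⅔)*238) + 36122) = 1/((3 + 476/3) + 36122) = 1/(485/3 + 36122) = 1/(108851/3) = 3/108851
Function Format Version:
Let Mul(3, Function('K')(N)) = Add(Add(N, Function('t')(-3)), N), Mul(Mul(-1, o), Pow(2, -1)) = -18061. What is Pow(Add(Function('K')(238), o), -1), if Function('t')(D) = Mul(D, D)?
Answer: Rational(3, 108851) ≈ 2.7561e-5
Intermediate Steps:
o = 36122 (o = Mul(-2, -18061) = 36122)
Function('t')(D) = Pow(D, 2)
Function('K')(N) = Add(3, Mul(Rational(2, 3), N)) (Function('K')(N) = Mul(Rational(1, 3), Add(Add(N, Pow(-3, 2)), N)) = Mul(Rational(1, 3), Add(Add(N, 9), N)) = Mul(Rational(1, 3), Add(Add(9, N), N)) = Mul(Rational(1, 3), Add(9, Mul(2, N))) = Add(3, Mul(Rational(2, 3), N)))
Pow(Add(Function('K')(238), o), -1) = Pow(Add(Add(3, Mul(Rational(2, 3), 238)), 36122), -1) = Pow(Add(Add(3, Rational(476, 3)), 36122), -1) = Pow(Add(Rational(485, 3), 36122), -1) = Pow(Rational(108851, 3), -1) = Rational(3, 108851)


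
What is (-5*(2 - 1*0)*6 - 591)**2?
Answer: 423801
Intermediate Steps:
(-5*(2 - 1*0)*6 - 591)**2 = (-5*(2 + 0)*6 - 591)**2 = (-5*2*6 - 591)**2 = (-10*6 - 591)**2 = (-60 - 591)**2 = (-651)**2 = 423801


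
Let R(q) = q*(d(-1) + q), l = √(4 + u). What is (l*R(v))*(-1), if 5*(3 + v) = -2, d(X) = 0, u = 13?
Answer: -289*√17/25 ≈ -47.663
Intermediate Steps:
v = -17/5 (v = -3 + (⅕)*(-2) = -3 - ⅖ = -17/5 ≈ -3.4000)
l = √17 (l = √(4 + 13) = √17 ≈ 4.1231)
R(q) = q² (R(q) = q*(0 + q) = q*q = q²)
(l*R(v))*(-1) = (√17*(-17/5)²)*(-1) = (√17*(289/25))*(-1) = (289*√17/25)*(-1) = -289*√17/25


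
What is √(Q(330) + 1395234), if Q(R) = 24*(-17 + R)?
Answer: √1402746 ≈ 1184.4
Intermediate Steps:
Q(R) = -408 + 24*R
√(Q(330) + 1395234) = √((-408 + 24*330) + 1395234) = √((-408 + 7920) + 1395234) = √(7512 + 1395234) = √1402746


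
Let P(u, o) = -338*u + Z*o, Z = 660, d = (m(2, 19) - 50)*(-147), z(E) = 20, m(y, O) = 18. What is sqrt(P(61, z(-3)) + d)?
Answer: I*sqrt(2714) ≈ 52.096*I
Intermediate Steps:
d = 4704 (d = (18 - 50)*(-147) = -32*(-147) = 4704)
P(u, o) = -338*u + 660*o
sqrt(P(61, z(-3)) + d) = sqrt((-338*61 + 660*20) + 4704) = sqrt((-20618 + 13200) + 4704) = sqrt(-7418 + 4704) = sqrt(-2714) = I*sqrt(2714)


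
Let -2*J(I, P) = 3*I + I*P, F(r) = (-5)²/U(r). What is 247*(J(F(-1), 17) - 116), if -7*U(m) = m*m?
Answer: 403598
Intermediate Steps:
U(m) = -m²/7 (U(m) = -m*m/7 = -m²/7)
F(r) = -175/r² (F(r) = (-5)²/((-r²/7)) = 25*(-7/r²) = -175/r²)
J(I, P) = -3*I/2 - I*P/2 (J(I, P) = -(3*I + I*P)/2 = -3*I/2 - I*P/2)
247*(J(F(-1), 17) - 116) = 247*(-(-175/(-1)²)*(3 + 17)/2 - 116) = 247*(-½*(-175*1)*20 - 116) = 247*(-½*(-175)*20 - 116) = 247*(1750 - 116) = 247*1634 = 403598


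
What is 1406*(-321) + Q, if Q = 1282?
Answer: -450044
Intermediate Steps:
1406*(-321) + Q = 1406*(-321) + 1282 = -451326 + 1282 = -450044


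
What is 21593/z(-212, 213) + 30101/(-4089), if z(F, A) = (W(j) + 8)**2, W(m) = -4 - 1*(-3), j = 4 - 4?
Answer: 86818828/200361 ≈ 433.31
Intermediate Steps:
j = 0
W(m) = -1 (W(m) = -4 + 3 = -1)
z(F, A) = 49 (z(F, A) = (-1 + 8)**2 = 7**2 = 49)
21593/z(-212, 213) + 30101/(-4089) = 21593/49 + 30101/(-4089) = 21593*(1/49) + 30101*(-1/4089) = 21593/49 - 30101/4089 = 86818828/200361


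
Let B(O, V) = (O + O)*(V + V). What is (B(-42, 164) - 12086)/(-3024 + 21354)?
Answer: -19819/9165 ≈ -2.1625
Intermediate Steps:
B(O, V) = 4*O*V (B(O, V) = (2*O)*(2*V) = 4*O*V)
(B(-42, 164) - 12086)/(-3024 + 21354) = (4*(-42)*164 - 12086)/(-3024 + 21354) = (-27552 - 12086)/18330 = -39638*1/18330 = -19819/9165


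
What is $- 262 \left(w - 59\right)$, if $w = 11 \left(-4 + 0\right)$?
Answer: $26986$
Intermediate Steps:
$w = -44$ ($w = 11 \left(-4\right) = -44$)
$- 262 \left(w - 59\right) = - 262 \left(-44 - 59\right) = \left(-262\right) \left(-103\right) = 26986$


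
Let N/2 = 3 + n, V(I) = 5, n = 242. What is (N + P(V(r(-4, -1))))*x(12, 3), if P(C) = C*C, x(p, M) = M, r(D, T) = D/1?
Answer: 1545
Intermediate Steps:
r(D, T) = D (r(D, T) = D*1 = D)
P(C) = C²
N = 490 (N = 2*(3 + 242) = 2*245 = 490)
(N + P(V(r(-4, -1))))*x(12, 3) = (490 + 5²)*3 = (490 + 25)*3 = 515*3 = 1545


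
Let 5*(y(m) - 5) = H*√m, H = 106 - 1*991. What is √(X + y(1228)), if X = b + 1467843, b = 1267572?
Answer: √(2735420 - 354*√307) ≈ 1652.0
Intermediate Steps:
H = -885 (H = 106 - 991 = -885)
y(m) = 5 - 177*√m (y(m) = 5 + (-885*√m)/5 = 5 - 177*√m)
X = 2735415 (X = 1267572 + 1467843 = 2735415)
√(X + y(1228)) = √(2735415 + (5 - 354*√307)) = √(2735420 - 354*√307)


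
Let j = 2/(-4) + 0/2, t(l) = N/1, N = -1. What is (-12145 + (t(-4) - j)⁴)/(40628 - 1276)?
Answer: -194319/629632 ≈ -0.30862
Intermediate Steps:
t(l) = -1 (t(l) = -1/1 = -1*1 = -1)
j = -½ (j = 2*(-¼) + 0*(½) = -½ + 0 = -½ ≈ -0.50000)
(-12145 + (t(-4) - j)⁴)/(40628 - 1276) = (-12145 + (-1 - 1*(-½))⁴)/(40628 - 1276) = (-12145 + (-1 + ½)⁴)/39352 = (-12145 + (-½)⁴)*(1/39352) = (-12145 + 1/16)*(1/39352) = -194319/16*1/39352 = -194319/629632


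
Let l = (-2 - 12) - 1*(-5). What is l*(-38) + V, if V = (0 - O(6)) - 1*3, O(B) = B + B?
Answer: 327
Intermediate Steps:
O(B) = 2*B
l = -9 (l = -14 + 5 = -9)
V = -15 (V = (0 - 2*6) - 1*3 = (0 - 1*12) - 3 = (0 - 12) - 3 = -12 - 3 = -15)
l*(-38) + V = -9*(-38) - 15 = 342 - 15 = 327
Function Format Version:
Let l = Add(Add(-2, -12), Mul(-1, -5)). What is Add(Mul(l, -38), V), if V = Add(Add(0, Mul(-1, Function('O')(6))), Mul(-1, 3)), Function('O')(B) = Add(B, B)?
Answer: 327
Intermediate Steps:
Function('O')(B) = Mul(2, B)
l = -9 (l = Add(-14, 5) = -9)
V = -15 (V = Add(Add(0, Mul(-1, Mul(2, 6))), Mul(-1, 3)) = Add(Add(0, Mul(-1, 12)), -3) = Add(Add(0, -12), -3) = Add(-12, -3) = -15)
Add(Mul(l, -38), V) = Add(Mul(-9, -38), -15) = Add(342, -15) = 327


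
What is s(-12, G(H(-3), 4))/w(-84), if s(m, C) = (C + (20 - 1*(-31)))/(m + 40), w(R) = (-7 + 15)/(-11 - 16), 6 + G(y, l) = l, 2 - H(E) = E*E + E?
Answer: -189/32 ≈ -5.9063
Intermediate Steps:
H(E) = 2 - E - E**2 (H(E) = 2 - (E*E + E) = 2 - (E**2 + E) = 2 - (E + E**2) = 2 + (-E - E**2) = 2 - E - E**2)
G(y, l) = -6 + l
w(R) = -8/27 (w(R) = 8/(-27) = 8*(-1/27) = -8/27)
s(m, C) = (51 + C)/(40 + m) (s(m, C) = (C + (20 + 31))/(40 + m) = (C + 51)/(40 + m) = (51 + C)/(40 + m))
s(-12, G(H(-3), 4))/w(-84) = ((51 + (-6 + 4))/(40 - 12))/(-8/27) = ((51 - 2)/28)*(-27/8) = ((1/28)*49)*(-27/8) = (7/4)*(-27/8) = -189/32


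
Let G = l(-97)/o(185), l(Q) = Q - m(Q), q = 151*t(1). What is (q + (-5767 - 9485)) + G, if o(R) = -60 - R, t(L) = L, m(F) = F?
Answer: -15101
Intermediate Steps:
q = 151 (q = 151*1 = 151)
l(Q) = 0 (l(Q) = Q - Q = 0)
G = 0 (G = 0/(-60 - 1*185) = 0/(-60 - 185) = 0/(-245) = 0*(-1/245) = 0)
(q + (-5767 - 9485)) + G = (151 + (-5767 - 9485)) + 0 = (151 - 15252) + 0 = -15101 + 0 = -15101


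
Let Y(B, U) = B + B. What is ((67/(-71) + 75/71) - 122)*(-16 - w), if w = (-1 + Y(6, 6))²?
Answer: 1185598/71 ≈ 16699.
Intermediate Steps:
Y(B, U) = 2*B
w = 121 (w = (-1 + 2*6)² = (-1 + 12)² = 11² = 121)
((67/(-71) + 75/71) - 122)*(-16 - w) = ((67/(-71) + 75/71) - 122)*(-16 - 1*121) = ((67*(-1/71) + 75*(1/71)) - 122)*(-16 - 121) = ((-67/71 + 75/71) - 122)*(-137) = (8/71 - 122)*(-137) = -8654/71*(-137) = 1185598/71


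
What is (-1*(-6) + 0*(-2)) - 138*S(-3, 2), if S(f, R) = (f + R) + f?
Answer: 558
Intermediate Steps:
S(f, R) = R + 2*f (S(f, R) = (R + f) + f = R + 2*f)
(-1*(-6) + 0*(-2)) - 138*S(-3, 2) = (-1*(-6) + 0*(-2)) - 138*(2 + 2*(-3)) = (6 + 0) - 138*(2 - 6) = 6 - 138*(-4) = 6 + 552 = 558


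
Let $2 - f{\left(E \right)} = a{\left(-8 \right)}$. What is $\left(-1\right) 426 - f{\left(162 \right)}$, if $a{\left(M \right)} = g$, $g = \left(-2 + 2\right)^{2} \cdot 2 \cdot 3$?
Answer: $-428$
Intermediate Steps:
$g = 0$ ($g = 0^{2} \cdot 2 \cdot 3 = 0 \cdot 2 \cdot 3 = 0 \cdot 3 = 0$)
$a{\left(M \right)} = 0$
$f{\left(E \right)} = 2$ ($f{\left(E \right)} = 2 - 0 = 2 + 0 = 2$)
$\left(-1\right) 426 - f{\left(162 \right)} = \left(-1\right) 426 - 2 = -426 - 2 = -428$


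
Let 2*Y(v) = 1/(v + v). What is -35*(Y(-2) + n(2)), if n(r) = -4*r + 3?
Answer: 1435/8 ≈ 179.38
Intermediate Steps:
n(r) = 3 - 4*r
Y(v) = 1/(4*v) (Y(v) = 1/(2*(v + v)) = 1/(2*((2*v))) = (1/(2*v))/2 = 1/(4*v))
-35*(Y(-2) + n(2)) = -35*((1/4)/(-2) + (3 - 4*2)) = -35*((1/4)*(-1/2) + (3 - 8)) = -35*(-1/8 - 5) = -35*(-41/8) = 1435/8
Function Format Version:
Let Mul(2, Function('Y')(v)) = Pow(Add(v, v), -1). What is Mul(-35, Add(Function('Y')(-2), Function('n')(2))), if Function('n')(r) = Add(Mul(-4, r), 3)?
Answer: Rational(1435, 8) ≈ 179.38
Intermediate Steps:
Function('n')(r) = Add(3, Mul(-4, r))
Function('Y')(v) = Mul(Rational(1, 4), Pow(v, -1)) (Function('Y')(v) = Mul(Rational(1, 2), Pow(Add(v, v), -1)) = Mul(Rational(1, 2), Pow(Mul(2, v), -1)) = Mul(Rational(1, 2), Mul(Rational(1, 2), Pow(v, -1))) = Mul(Rational(1, 4), Pow(v, -1)))
Mul(-35, Add(Function('Y')(-2), Function('n')(2))) = Mul(-35, Add(Mul(Rational(1, 4), Pow(-2, -1)), Add(3, Mul(-4, 2)))) = Mul(-35, Add(Mul(Rational(1, 4), Rational(-1, 2)), Add(3, -8))) = Mul(-35, Add(Rational(-1, 8), -5)) = Mul(-35, Rational(-41, 8)) = Rational(1435, 8)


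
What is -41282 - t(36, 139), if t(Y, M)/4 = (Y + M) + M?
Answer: -42538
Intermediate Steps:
t(Y, M) = 4*Y + 8*M (t(Y, M) = 4*((Y + M) + M) = 4*((M + Y) + M) = 4*(Y + 2*M) = 4*Y + 8*M)
-41282 - t(36, 139) = -41282 - (4*36 + 8*139) = -41282 - (144 + 1112) = -41282 - 1*1256 = -41282 - 1256 = -42538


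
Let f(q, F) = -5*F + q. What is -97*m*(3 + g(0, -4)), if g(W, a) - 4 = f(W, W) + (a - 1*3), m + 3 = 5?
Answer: 0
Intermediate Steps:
m = 2 (m = -3 + 5 = 2)
f(q, F) = q - 5*F
g(W, a) = 1 + a - 4*W (g(W, a) = 4 + ((W - 5*W) + (a - 1*3)) = 4 + (-4*W + (a - 3)) = 4 + (-4*W + (-3 + a)) = 4 + (-3 + a - 4*W) = 1 + a - 4*W)
-97*m*(3 + g(0, -4)) = -194*(3 + (1 - 4 - 4*0)) = -194*(3 + (1 - 4 + 0)) = -194*(3 - 3) = -194*0 = -97*0 = 0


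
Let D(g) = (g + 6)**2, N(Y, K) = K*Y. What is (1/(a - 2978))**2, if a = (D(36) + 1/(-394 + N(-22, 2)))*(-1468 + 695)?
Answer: 191844/358259860335208129 ≈ 5.3549e-13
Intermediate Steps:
D(g) = (6 + g)**2
a = -597243763/438 (a = ((6 + 36)**2 + 1/(-394 + 2*(-22)))*(-1468 + 695) = (42**2 + 1/(-394 - 44))*(-773) = (1764 + 1/(-438))*(-773) = (1764 - 1/438)*(-773) = (772631/438)*(-773) = -597243763/438 ≈ -1.3636e+6)
(1/(a - 2978))**2 = (1/(-597243763/438 - 2978))**2 = (1/(-598548127/438))**2 = (-438/598548127)**2 = 191844/358259860335208129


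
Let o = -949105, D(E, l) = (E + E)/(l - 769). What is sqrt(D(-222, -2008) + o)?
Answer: I*sqrt(7319239319557)/2777 ≈ 974.22*I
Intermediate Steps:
D(E, l) = 2*E/(-769 + l) (D(E, l) = (2*E)/(-769 + l) = 2*E/(-769 + l))
sqrt(D(-222, -2008) + o) = sqrt(2*(-222)/(-769 - 2008) - 949105) = sqrt(2*(-222)/(-2777) - 949105) = sqrt(2*(-222)*(-1/2777) - 949105) = sqrt(444/2777 - 949105) = sqrt(-2635664141/2777) = I*sqrt(7319239319557)/2777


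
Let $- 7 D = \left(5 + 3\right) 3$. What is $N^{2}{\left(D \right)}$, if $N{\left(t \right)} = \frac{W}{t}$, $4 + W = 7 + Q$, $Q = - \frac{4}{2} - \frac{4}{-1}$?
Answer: $\frac{1225}{576} \approx 2.1267$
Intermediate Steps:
$Q = 2$ ($Q = \left(-4\right) \frac{1}{2} - -4 = -2 + 4 = 2$)
$D = - \frac{24}{7}$ ($D = - \frac{\left(5 + 3\right) 3}{7} = - \frac{8 \cdot 3}{7} = \left(- \frac{1}{7}\right) 24 = - \frac{24}{7} \approx -3.4286$)
$W = 5$ ($W = -4 + \left(7 + 2\right) = -4 + 9 = 5$)
$N{\left(t \right)} = \frac{5}{t}$
$N^{2}{\left(D \right)} = \left(\frac{5}{- \frac{24}{7}}\right)^{2} = \left(5 \left(- \frac{7}{24}\right)\right)^{2} = \left(- \frac{35}{24}\right)^{2} = \frac{1225}{576}$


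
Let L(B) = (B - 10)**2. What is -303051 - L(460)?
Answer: -505551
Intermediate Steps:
L(B) = (-10 + B)**2
-303051 - L(460) = -303051 - (-10 + 460)**2 = -303051 - 1*450**2 = -303051 - 1*202500 = -303051 - 202500 = -505551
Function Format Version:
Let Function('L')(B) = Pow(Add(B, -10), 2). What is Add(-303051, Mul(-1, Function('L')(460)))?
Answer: -505551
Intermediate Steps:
Function('L')(B) = Pow(Add(-10, B), 2)
Add(-303051, Mul(-1, Function('L')(460))) = Add(-303051, Mul(-1, Pow(Add(-10, 460), 2))) = Add(-303051, Mul(-1, Pow(450, 2))) = Add(-303051, Mul(-1, 202500)) = Add(-303051, -202500) = -505551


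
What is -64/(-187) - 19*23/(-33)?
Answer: 7621/561 ≈ 13.585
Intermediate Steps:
-64/(-187) - 19*23/(-33) = -64*(-1/187) - 437*(-1/33) = 64/187 + 437/33 = 7621/561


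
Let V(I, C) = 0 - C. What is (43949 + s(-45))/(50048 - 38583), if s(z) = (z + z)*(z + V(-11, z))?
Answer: 43949/11465 ≈ 3.8333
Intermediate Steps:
V(I, C) = -C
s(z) = 0 (s(z) = (z + z)*(z - z) = (2*z)*0 = 0)
(43949 + s(-45))/(50048 - 38583) = (43949 + 0)/(50048 - 38583) = 43949/11465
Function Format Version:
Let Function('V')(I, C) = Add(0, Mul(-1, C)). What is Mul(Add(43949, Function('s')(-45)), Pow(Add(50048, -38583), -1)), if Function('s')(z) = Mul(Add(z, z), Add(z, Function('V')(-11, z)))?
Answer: Rational(43949, 11465) ≈ 3.8333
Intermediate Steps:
Function('V')(I, C) = Mul(-1, C)
Function('s')(z) = 0 (Function('s')(z) = Mul(Add(z, z), Add(z, Mul(-1, z))) = Mul(Mul(2, z), 0) = 0)
Mul(Add(43949, Function('s')(-45)), Pow(Add(50048, -38583), -1)) = Mul(Add(43949, 0), Pow(Add(50048, -38583), -1)) = Mul(43949, Pow(11465, -1)) = Mul(43949, Rational(1, 11465)) = Rational(43949, 11465)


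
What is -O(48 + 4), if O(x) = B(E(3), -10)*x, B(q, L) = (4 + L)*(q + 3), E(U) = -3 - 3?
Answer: -936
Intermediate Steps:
E(U) = -6
B(q, L) = (3 + q)*(4 + L) (B(q, L) = (4 + L)*(3 + q) = (3 + q)*(4 + L))
O(x) = 18*x (O(x) = (12 + 3*(-10) + 4*(-6) - 10*(-6))*x = (12 - 30 - 24 + 60)*x = 18*x)
-O(48 + 4) = -18*(48 + 4) = -18*52 = -1*936 = -936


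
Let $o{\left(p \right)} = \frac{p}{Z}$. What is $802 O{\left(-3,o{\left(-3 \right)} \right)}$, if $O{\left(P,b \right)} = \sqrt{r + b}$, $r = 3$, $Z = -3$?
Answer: $1604$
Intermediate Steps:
$o{\left(p \right)} = - \frac{p}{3}$ ($o{\left(p \right)} = \frac{p}{-3} = p \left(- \frac{1}{3}\right) = - \frac{p}{3}$)
$O{\left(P,b \right)} = \sqrt{3 + b}$
$802 O{\left(-3,o{\left(-3 \right)} \right)} = 802 \sqrt{3 - -1} = 802 \sqrt{3 + 1} = 802 \sqrt{4} = 802 \cdot 2 = 1604$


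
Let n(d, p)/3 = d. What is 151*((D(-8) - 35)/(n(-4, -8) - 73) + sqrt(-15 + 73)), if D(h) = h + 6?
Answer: 5587/85 + 151*sqrt(58) ≈ 1215.7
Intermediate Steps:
D(h) = 6 + h
n(d, p) = 3*d
151*((D(-8) - 35)/(n(-4, -8) - 73) + sqrt(-15 + 73)) = 151*(((6 - 8) - 35)/(3*(-4) - 73) + sqrt(-15 + 73)) = 151*((-2 - 35)/(-12 - 73) + sqrt(58)) = 151*(-37/(-85) + sqrt(58)) = 151*(-37*(-1/85) + sqrt(58)) = 151*(37/85 + sqrt(58)) = 5587/85 + 151*sqrt(58)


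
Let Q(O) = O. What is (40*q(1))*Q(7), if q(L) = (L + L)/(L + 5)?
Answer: 280/3 ≈ 93.333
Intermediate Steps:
q(L) = 2*L/(5 + L) (q(L) = (2*L)/(5 + L) = 2*L/(5 + L))
(40*q(1))*Q(7) = (40*(2*1/(5 + 1)))*7 = (40*(2*1/6))*7 = (40*(2*1*(1/6)))*7 = (40*(1/3))*7 = (40/3)*7 = 280/3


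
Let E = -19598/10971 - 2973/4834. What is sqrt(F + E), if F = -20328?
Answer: I*sqrt(6353443401171275522)/17677938 ≈ 142.58*I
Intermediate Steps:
E = -127353515/53033814 (E = -19598*1/10971 - 2973*1/4834 = -19598/10971 - 2973/4834 = -127353515/53033814 ≈ -2.4014)
sqrt(F + E) = sqrt(-20328 - 127353515/53033814) = sqrt(-1078198724507/53033814) = I*sqrt(6353443401171275522)/17677938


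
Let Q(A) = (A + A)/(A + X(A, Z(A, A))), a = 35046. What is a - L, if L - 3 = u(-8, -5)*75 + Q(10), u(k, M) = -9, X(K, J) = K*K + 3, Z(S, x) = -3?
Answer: 4036114/113 ≈ 35718.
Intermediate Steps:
X(K, J) = 3 + K**2 (X(K, J) = K**2 + 3 = 3 + K**2)
Q(A) = 2*A/(3 + A + A**2) (Q(A) = (A + A)/(A + (3 + A**2)) = (2*A)/(3 + A + A**2) = 2*A/(3 + A + A**2))
L = -75916/113 (L = 3 + (-9*75 + 2*10/(3 + 10 + 10**2)) = 3 + (-675 + 2*10/(3 + 10 + 100)) = 3 + (-675 + 2*10/113) = 3 + (-675 + 2*10*(1/113)) = 3 + (-675 + 20/113) = 3 - 76255/113 = -75916/113 ≈ -671.82)
a - L = 35046 - 1*(-75916/113) = 35046 + 75916/113 = 4036114/113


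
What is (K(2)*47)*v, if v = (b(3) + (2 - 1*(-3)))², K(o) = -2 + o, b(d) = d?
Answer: 0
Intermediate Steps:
v = 64 (v = (3 + (2 - 1*(-3)))² = (3 + (2 + 3))² = (3 + 5)² = 8² = 64)
(K(2)*47)*v = ((-2 + 2)*47)*64 = (0*47)*64 = 0*64 = 0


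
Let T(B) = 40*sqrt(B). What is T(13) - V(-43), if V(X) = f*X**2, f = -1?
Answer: 1849 + 40*sqrt(13) ≈ 1993.2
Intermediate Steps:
V(X) = -X**2
T(13) - V(-43) = 40*sqrt(13) - (-1)*(-43)**2 = 40*sqrt(13) - (-1)*1849 = 40*sqrt(13) - 1*(-1849) = 40*sqrt(13) + 1849 = 1849 + 40*sqrt(13)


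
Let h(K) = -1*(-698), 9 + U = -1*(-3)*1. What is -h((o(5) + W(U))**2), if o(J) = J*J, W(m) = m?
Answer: -698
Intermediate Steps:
U = -6 (U = -9 - 1*(-3)*1 = -9 + 3*1 = -9 + 3 = -6)
o(J) = J**2
h(K) = 698
-h((o(5) + W(U))**2) = -1*698 = -698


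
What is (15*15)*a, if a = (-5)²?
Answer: 5625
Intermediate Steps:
a = 25
(15*15)*a = (15*15)*25 = 225*25 = 5625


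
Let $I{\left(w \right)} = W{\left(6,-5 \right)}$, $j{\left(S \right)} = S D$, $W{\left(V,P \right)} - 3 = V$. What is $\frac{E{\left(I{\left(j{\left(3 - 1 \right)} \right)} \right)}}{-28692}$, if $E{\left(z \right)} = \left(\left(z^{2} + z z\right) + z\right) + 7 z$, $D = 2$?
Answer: $- \frac{13}{1594} \approx -0.0081556$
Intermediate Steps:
$W{\left(V,P \right)} = 3 + V$
$j{\left(S \right)} = 2 S$ ($j{\left(S \right)} = S 2 = 2 S$)
$I{\left(w \right)} = 9$ ($I{\left(w \right)} = 3 + 6 = 9$)
$E{\left(z \right)} = 2 z^{2} + 8 z$ ($E{\left(z \right)} = \left(\left(z^{2} + z^{2}\right) + z\right) + 7 z = \left(2 z^{2} + z\right) + 7 z = \left(z + 2 z^{2}\right) + 7 z = 2 z^{2} + 8 z$)
$\frac{E{\left(I{\left(j{\left(3 - 1 \right)} \right)} \right)}}{-28692} = \frac{2 \cdot 9 \left(4 + 9\right)}{-28692} = 2 \cdot 9 \cdot 13 \left(- \frac{1}{28692}\right) = 234 \left(- \frac{1}{28692}\right) = - \frac{13}{1594}$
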